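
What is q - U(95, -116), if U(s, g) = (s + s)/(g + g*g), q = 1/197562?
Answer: -938086/65886927 ≈ -0.014238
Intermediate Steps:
q = 1/197562 ≈ 5.0617e-6
U(s, g) = 2*s/(g + g**2) (U(s, g) = (2*s)/(g + g**2) = 2*s/(g + g**2))
q - U(95, -116) = 1/197562 - 2*95/((-116)*(1 - 116)) = 1/197562 - 2*95*(-1)/(116*(-115)) = 1/197562 - 2*95*(-1)*(-1)/(116*115) = 1/197562 - 1*19/1334 = 1/197562 - 19/1334 = -938086/65886927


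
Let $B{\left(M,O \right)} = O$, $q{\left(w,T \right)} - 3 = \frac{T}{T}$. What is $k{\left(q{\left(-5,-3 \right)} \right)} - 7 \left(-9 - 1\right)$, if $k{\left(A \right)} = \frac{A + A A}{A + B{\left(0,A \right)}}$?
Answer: $\frac{145}{2} \approx 72.5$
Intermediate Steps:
$q{\left(w,T \right)} = 4$ ($q{\left(w,T \right)} = 3 + \frac{T}{T} = 3 + 1 = 4$)
$k{\left(A \right)} = \frac{A + A^{2}}{2 A}$ ($k{\left(A \right)} = \frac{A + A A}{A + A} = \frac{A + A^{2}}{2 A}$)
$k{\left(q{\left(-5,-3 \right)} \right)} - 7 \left(-9 - 1\right) = \left(\frac{1}{2} + \frac{1}{2} \cdot 4\right) - 7 \left(-9 - 1\right) = \left(\frac{1}{2} + 2\right) - 7 \left(-10\right) = \frac{5}{2} - -70 = \frac{5}{2} + 70 = \frac{145}{2}$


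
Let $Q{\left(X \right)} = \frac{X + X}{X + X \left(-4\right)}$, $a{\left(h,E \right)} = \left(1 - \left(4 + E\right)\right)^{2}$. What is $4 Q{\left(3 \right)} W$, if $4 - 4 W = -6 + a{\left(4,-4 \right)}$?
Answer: $-6$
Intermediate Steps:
$a{\left(h,E \right)} = \left(-3 - E\right)^{2}$
$W = \frac{9}{4}$ ($W = 1 - \frac{-6 + \left(3 - 4\right)^{2}}{4} = 1 - \frac{-6 + \left(-1\right)^{2}}{4} = 1 - \frac{-6 + 1}{4} = 1 - - \frac{5}{4} = 1 + \frac{5}{4} = \frac{9}{4} \approx 2.25$)
$Q{\left(X \right)} = - \frac{2}{3}$ ($Q{\left(X \right)} = \frac{2 X}{X - 4 X} = \frac{2 X}{\left(-3\right) X} = 2 X \left(- \frac{1}{3 X}\right) = - \frac{2}{3}$)
$4 Q{\left(3 \right)} W = 4 \left(- \frac{2}{3}\right) \frac{9}{4} = \left(- \frac{8}{3}\right) \frac{9}{4} = -6$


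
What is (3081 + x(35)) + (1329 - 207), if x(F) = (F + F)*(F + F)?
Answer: 9103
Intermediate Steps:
x(F) = 4*F² (x(F) = (2*F)*(2*F) = 4*F²)
(3081 + x(35)) + (1329 - 207) = (3081 + 4*35²) + (1329 - 207) = (3081 + 4*1225) + 1122 = (3081 + 4900) + 1122 = 7981 + 1122 = 9103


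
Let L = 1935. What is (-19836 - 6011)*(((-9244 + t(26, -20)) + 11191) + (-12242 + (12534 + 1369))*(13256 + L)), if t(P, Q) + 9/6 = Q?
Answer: -1304455519991/2 ≈ -6.5223e+11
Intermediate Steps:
t(P, Q) = -3/2 + Q
(-19836 - 6011)*(((-9244 + t(26, -20)) + 11191) + (-12242 + (12534 + 1369))*(13256 + L)) = (-19836 - 6011)*(((-9244 + (-3/2 - 20)) + 11191) + (-12242 + (12534 + 1369))*(13256 + 1935)) = -25847*(((-9244 - 43/2) + 11191) + (-12242 + 13903)*15191) = -25847*((-18531/2 + 11191) + 1661*15191) = -25847*(3851/2 + 25232251) = -25847*50468353/2 = -1304455519991/2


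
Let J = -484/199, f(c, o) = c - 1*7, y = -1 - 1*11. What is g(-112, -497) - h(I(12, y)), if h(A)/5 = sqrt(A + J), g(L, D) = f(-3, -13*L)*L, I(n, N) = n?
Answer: 1120 - 20*sqrt(23681)/199 ≈ 1104.5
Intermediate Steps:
y = -12 (y = -1 - 11 = -12)
f(c, o) = -7 + c (f(c, o) = c - 7 = -7 + c)
J = -484/199 (J = -484*1/199 = -484/199 ≈ -2.4322)
g(L, D) = -10*L (g(L, D) = (-7 - 3)*L = -10*L)
h(A) = 5*sqrt(-484/199 + A) (h(A) = 5*sqrt(A - 484/199) = 5*sqrt(-484/199 + A))
g(-112, -497) - h(I(12, y)) = -10*(-112) - 5*sqrt(-96316 + 39601*12)/199 = 1120 - 5*sqrt(-96316 + 475212)/199 = 1120 - 5*sqrt(378896)/199 = 1120 - 5*4*sqrt(23681)/199 = 1120 - 20*sqrt(23681)/199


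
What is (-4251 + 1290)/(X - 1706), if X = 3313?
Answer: -2961/1607 ≈ -1.8426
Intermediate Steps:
(-4251 + 1290)/(X - 1706) = (-4251 + 1290)/(3313 - 1706) = -2961/1607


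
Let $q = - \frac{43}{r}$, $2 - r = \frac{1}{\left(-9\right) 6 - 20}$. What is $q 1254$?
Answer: $- \frac{3990228}{149} \approx -26780.0$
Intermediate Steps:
$r = \frac{149}{74}$ ($r = 2 - \frac{1}{\left(-9\right) 6 - 20} = 2 - \frac{1}{-54 - 20} = 2 - \frac{1}{-74} = 2 - - \frac{1}{74} = 2 + \frac{1}{74} = \frac{149}{74} \approx 2.0135$)
$q = - \frac{3182}{149}$ ($q = - \frac{43}{\frac{149}{74}} = \left(-43\right) \frac{74}{149} = - \frac{3182}{149} \approx -21.356$)
$q 1254 = \left(- \frac{3182}{149}\right) 1254 = - \frac{3990228}{149}$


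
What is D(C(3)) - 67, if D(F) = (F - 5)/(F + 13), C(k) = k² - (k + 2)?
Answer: -1140/17 ≈ -67.059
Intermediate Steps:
C(k) = -2 + k² - k (C(k) = k² - (2 + k) = k² + (-2 - k) = -2 + k² - k)
D(F) = (-5 + F)/(13 + F)
D(C(3)) - 67 = (-5 + (-2 + 3² - 1*3))/(13 + (-2 + 3² - 1*3)) - 67 = (-5 + (-2 + 9 - 3))/(13 + (-2 + 9 - 3)) - 67 = (-5 + 4)/(13 + 4) - 67 = -1/17 - 67 = -1140/17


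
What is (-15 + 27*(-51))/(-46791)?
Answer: 464/15597 ≈ 0.029749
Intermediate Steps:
(-15 + 27*(-51))/(-46791) = (-15 - 1377)*(-1/46791) = -1392*(-1/46791) = 464/15597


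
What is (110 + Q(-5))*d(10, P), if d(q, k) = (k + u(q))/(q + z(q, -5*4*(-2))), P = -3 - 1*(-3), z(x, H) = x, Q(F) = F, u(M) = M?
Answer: 105/2 ≈ 52.500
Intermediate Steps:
P = 0 (P = -3 + 3 = 0)
d(q, k) = (k + q)/(2*q) (d(q, k) = (k + q)/(q + q) = (k + q)/((2*q)) = (k + q)*(1/(2*q)) = (k + q)/(2*q))
(110 + Q(-5))*d(10, P) = (110 - 5)*((½)*(0 + 10)/10) = 105*((½)*(⅒)*10) = 105*(½) = 105/2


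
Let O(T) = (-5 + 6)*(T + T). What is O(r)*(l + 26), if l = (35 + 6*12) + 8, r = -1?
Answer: -282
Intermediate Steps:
O(T) = 2*T (O(T) = 1*(2*T) = 2*T)
l = 115 (l = (35 + 72) + 8 = 107 + 8 = 115)
O(r)*(l + 26) = (2*(-1))*(115 + 26) = -2*141 = -282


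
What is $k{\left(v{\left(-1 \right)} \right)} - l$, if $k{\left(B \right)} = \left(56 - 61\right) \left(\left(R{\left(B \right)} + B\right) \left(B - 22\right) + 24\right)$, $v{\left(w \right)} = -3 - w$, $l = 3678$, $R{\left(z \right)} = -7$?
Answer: $-4878$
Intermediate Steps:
$k{\left(B \right)} = -120 - 5 \left(-22 + B\right) \left(-7 + B\right)$ ($k{\left(B \right)} = \left(56 - 61\right) \left(\left(-7 + B\right) \left(B - 22\right) + 24\right) = - 5 \left(\left(-7 + B\right) \left(-22 + B\right) + 24\right) = - 5 \left(\left(-22 + B\right) \left(-7 + B\right) + 24\right) = - 5 \left(24 + \left(-22 + B\right) \left(-7 + B\right)\right) = -120 - 5 \left(-22 + B\right) \left(-7 + B\right)$)
$k{\left(v{\left(-1 \right)} \right)} - l = \left(-890 - 5 \left(-3 - -1\right)^{2} + 145 \left(-3 - -1\right)\right) - 3678 = \left(-890 - 5 \left(-3 + 1\right)^{2} + 145 \left(-3 + 1\right)\right) - 3678 = \left(-890 - 5 \left(-2\right)^{2} + 145 \left(-2\right)\right) - 3678 = \left(-890 - 20 - 290\right) - 3678 = -1200 - 3678 = -4878$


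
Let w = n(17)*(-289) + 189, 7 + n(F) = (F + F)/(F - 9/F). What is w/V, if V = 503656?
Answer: 226159/70511840 ≈ 0.0032074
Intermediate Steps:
n(F) = -7 + 2*F/(F - 9/F) (n(F) = -7 + (F + F)/(F - 9/F) = -7 + (2*F)/(F - 9/F) = -7 + 2*F/(F - 9/F))
w = 226159/140 (w = ((63 - 5*17**2)/(-9 + 17**2))*(-289) + 189 = ((63 - 5*289)/(-9 + 289))*(-289) + 189 = ((63 - 1445)/280)*(-289) + 189 = ((1/280)*(-1382))*(-289) + 189 = -691/140*(-289) + 189 = 199699/140 + 189 = 226159/140 ≈ 1615.4)
w/V = (226159/140)/503656 = (226159/140)*(1/503656) = 226159/70511840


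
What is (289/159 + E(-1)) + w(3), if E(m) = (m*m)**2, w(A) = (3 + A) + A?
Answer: 1879/159 ≈ 11.818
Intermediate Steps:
w(A) = 3 + 2*A
E(m) = m**4 (E(m) = (m**2)**2 = m**4)
(289/159 + E(-1)) + w(3) = (289/159 + (-1)**4) + (3 + 2*3) = (289*(1/159) + 1) + (3 + 6) = (289/159 + 1) + 9 = 448/159 + 9 = 1879/159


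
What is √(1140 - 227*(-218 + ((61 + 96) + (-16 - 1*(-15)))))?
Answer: √15214 ≈ 123.35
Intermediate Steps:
√(1140 - 227*(-218 + ((61 + 96) + (-16 - 1*(-15))))) = √(1140 - 227*(-218 + (157 + (-16 + 15)))) = √(1140 - 227*(-218 + (157 - 1))) = √(1140 - 227*(-218 + 156)) = √(1140 - 227*(-62)) = √(1140 + 14074) = √15214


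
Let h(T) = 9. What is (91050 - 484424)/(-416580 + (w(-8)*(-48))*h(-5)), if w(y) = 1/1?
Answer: 196687/208506 ≈ 0.94332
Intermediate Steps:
w(y) = 1
(91050 - 484424)/(-416580 + (w(-8)*(-48))*h(-5)) = (91050 - 484424)/(-416580 + (1*(-48))*9) = -393374/(-416580 - 48*9) = -393374/(-416580 - 432) = -393374/(-417012) = -393374*(-1/417012) = 196687/208506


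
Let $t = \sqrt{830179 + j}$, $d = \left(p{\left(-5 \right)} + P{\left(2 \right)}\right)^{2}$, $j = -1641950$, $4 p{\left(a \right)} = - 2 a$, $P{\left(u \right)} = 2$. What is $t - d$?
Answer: $- \frac{81}{4} + i \sqrt{811771} \approx -20.25 + 900.98 i$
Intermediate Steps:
$p{\left(a \right)} = - \frac{a}{2}$ ($p{\left(a \right)} = \frac{\left(-2\right) a}{4} = - \frac{a}{2}$)
$d = \frac{81}{4}$ ($d = \left(\left(- \frac{1}{2}\right) \left(-5\right) + 2\right)^{2} = \left(\frac{5}{2} + 2\right)^{2} = \left(\frac{9}{2}\right)^{2} = \frac{81}{4} \approx 20.25$)
$t = i \sqrt{811771}$ ($t = \sqrt{830179 - 1641950} = \sqrt{-811771} = i \sqrt{811771} \approx 900.98 i$)
$t - d = i \sqrt{811771} - \frac{81}{4} = - \frac{81}{4} + i \sqrt{811771}$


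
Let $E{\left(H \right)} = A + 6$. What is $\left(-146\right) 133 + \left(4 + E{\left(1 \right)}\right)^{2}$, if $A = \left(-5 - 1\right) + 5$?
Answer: $-19337$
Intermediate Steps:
$A = -1$ ($A = -6 + 5 = -1$)
$E{\left(H \right)} = 5$ ($E{\left(H \right)} = -1 + 6 = 5$)
$\left(-146\right) 133 + \left(4 + E{\left(1 \right)}\right)^{2} = \left(-146\right) 133 + \left(4 + 5\right)^{2} = -19418 + 9^{2} = -19418 + 81 = -19337$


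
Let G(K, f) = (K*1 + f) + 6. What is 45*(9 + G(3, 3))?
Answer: 945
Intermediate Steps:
G(K, f) = 6 + K + f (G(K, f) = (K + f) + 6 = 6 + K + f)
45*(9 + G(3, 3)) = 45*(9 + (6 + 3 + 3)) = 45*(9 + 12) = 45*21 = 945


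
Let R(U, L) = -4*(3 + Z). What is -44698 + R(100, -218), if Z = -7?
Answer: -44682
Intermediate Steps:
R(U, L) = 16 (R(U, L) = -4*(3 - 7) = -4*(-4) = 16)
-44698 + R(100, -218) = -44698 + 16 = -44682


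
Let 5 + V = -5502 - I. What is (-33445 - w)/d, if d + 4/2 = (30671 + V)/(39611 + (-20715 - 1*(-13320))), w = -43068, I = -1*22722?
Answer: -155007284/8273 ≈ -18737.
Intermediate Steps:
I = -22722
V = 17215 (V = -5 + (-5502 - 1*(-22722)) = -5 + (-5502 + 22722) = -5 + 17220 = 17215)
d = -8273/16108 (d = -2 + (30671 + 17215)/(39611 + (-20715 - 1*(-13320))) = -2 + 47886/(39611 + (-20715 + 13320)) = -2 + 47886/(39611 - 7395) = -2 + 47886/32216 = -2 + 47886*(1/32216) = -2 + 23943/16108 = -8273/16108 ≈ -0.51360)
(-33445 - w)/d = (-33445 - 1*(-43068))/(-8273/16108) = (-33445 + 43068)*(-16108/8273) = 9623*(-16108/8273) = -155007284/8273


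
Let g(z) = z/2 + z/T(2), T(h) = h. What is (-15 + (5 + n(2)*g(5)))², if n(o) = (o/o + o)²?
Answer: 1225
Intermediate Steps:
n(o) = (1 + o)²
g(z) = z (g(z) = z/2 + z/2 = z)
(-15 + (5 + n(2)*g(5)))² = (-15 + (5 + (1 + 2)²*5))² = (-15 + (5 + 3²*5))² = (-15 + (5 + 9*5))² = (-15 + (5 + 45))² = (-15 + 50)² = 35² = 1225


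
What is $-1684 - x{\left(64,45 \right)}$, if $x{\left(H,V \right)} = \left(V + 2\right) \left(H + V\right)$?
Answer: $-6807$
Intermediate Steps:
$x{\left(H,V \right)} = \left(2 + V\right) \left(H + V\right)$
$-1684 - x{\left(64,45 \right)} = -1684 - \left(45^{2} + 2 \cdot 64 + 2 \cdot 45 + 64 \cdot 45\right) = -1684 - \left(2025 + 128 + 90 + 2880\right) = -1684 - 5123 = -6807$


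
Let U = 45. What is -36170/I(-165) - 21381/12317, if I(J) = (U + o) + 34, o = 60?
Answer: -448477849/1712063 ≈ -261.95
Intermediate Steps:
I(J) = 139 (I(J) = (45 + 60) + 34 = 105 + 34 = 139)
-36170/I(-165) - 21381/12317 = -36170/139 - 21381/12317 = -448477849/1712063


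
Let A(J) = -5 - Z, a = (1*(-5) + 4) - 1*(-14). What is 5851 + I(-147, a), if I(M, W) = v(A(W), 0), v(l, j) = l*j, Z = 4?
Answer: 5851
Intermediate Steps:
a = 13 (a = (-5 + 4) + 14 = -1 + 14 = 13)
A(J) = -9 (A(J) = -5 - 1*4 = -5 - 4 = -9)
v(l, j) = j*l
I(M, W) = 0 (I(M, W) = 0*(-9) = 0)
5851 + I(-147, a) = 5851 + 0 = 5851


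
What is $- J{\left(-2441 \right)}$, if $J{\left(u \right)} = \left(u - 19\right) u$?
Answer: $-6004860$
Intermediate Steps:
$J{\left(u \right)} = u \left(-19 + u\right)$ ($J{\left(u \right)} = \left(-19 + u\right) u = u \left(-19 + u\right)$)
$- J{\left(-2441 \right)} = - \left(-2441\right) \left(-19 - 2441\right) = - \left(-2441\right) \left(-2460\right) = \left(-1\right) 6004860 = -6004860$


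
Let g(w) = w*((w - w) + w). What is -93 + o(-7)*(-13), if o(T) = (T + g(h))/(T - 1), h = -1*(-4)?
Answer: -627/8 ≈ -78.375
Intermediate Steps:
h = 4
g(w) = w² (g(w) = w*(0 + w) = w*w = w²)
o(T) = (16 + T)/(-1 + T) (o(T) = (T + 4²)/(T - 1) = (T + 16)/(-1 + T) = (16 + T)/(-1 + T))
-93 + o(-7)*(-13) = -93 + ((16 - 7)/(-1 - 7))*(-13) = -93 + (9/(-8))*(-13) = -93 - ⅛*9*(-13) = -93 - 9/8*(-13) = -93 + 117/8 = -627/8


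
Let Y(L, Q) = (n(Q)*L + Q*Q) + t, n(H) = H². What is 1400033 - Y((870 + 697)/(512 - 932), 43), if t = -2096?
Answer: 591014983/420 ≈ 1.4072e+6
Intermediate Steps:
Y(L, Q) = -2096 + Q² + L*Q² (Y(L, Q) = (Q²*L + Q*Q) - 2096 = (L*Q² + Q²) - 2096 = (Q² + L*Q²) - 2096 = -2096 + Q² + L*Q²)
1400033 - Y((870 + 697)/(512 - 932), 43) = 1400033 - (-2096 + 43² + ((870 + 697)/(512 - 932))*43²) = 1400033 - (-2096 + 1849 + (1567/(-420))*1849) = 1400033 - (-2096 + 1849 + (1567*(-1/420))*1849) = 1400033 - (-2096 + 1849 - 1567/420*1849) = 1400033 - (-2096 + 1849 - 2897383/420) = 1400033 - 1*(-3001123/420) = 1400033 + 3001123/420 = 591014983/420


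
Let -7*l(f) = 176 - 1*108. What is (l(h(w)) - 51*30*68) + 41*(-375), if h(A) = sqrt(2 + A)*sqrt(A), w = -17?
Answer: -835973/7 ≈ -1.1942e+5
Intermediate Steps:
h(A) = sqrt(A)*sqrt(2 + A)
l(f) = -68/7 (l(f) = -(176 - 1*108)/7 = -(176 - 108)/7 = -1/7*68 = -68/7)
(l(h(w)) - 51*30*68) + 41*(-375) = (-68/7 - 51*30*68) + 41*(-375) = (-68/7 - 1530*68) - 15375 = (-68/7 - 104040) - 15375 = -728348/7 - 15375 = -835973/7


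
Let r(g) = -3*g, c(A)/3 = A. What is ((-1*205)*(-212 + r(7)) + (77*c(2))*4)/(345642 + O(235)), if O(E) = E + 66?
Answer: 49613/345943 ≈ 0.14341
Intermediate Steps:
c(A) = 3*A
O(E) = 66 + E
((-1*205)*(-212 + r(7)) + (77*c(2))*4)/(345642 + O(235)) = ((-1*205)*(-212 - 3*7) + (77*(3*2))*4)/(345642 + (66 + 235)) = (-205*(-212 - 21) + (77*6)*4)/(345642 + 301) = (-205*(-233) + 462*4)/345943 = (47765 + 1848)*(1/345943) = 49613*(1/345943) = 49613/345943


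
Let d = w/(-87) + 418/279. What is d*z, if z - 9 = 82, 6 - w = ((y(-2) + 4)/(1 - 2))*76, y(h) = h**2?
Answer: -4093180/8091 ≈ -505.89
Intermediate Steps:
w = 614 (w = 6 - ((-2)**2 + 4)/(1 - 2)*76 = 6 - (4 + 4)/(-1)*76 = 6 - 8*(-1)*76 = 6 - (-8)*76 = 6 - 1*(-608) = 6 + 608 = 614)
z = 91 (z = 9 + 82 = 91)
d = -44980/8091 (d = 614/(-87) + 418/279 = 614*(-1/87) + 418*(1/279) = -614/87 + 418/279 = -44980/8091 ≈ -5.5593)
d*z = -44980/8091*91 = -4093180/8091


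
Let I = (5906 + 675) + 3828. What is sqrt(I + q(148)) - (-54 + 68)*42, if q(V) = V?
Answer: -588 + 3*sqrt(1173) ≈ -485.25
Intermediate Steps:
I = 10409 (I = 6581 + 3828 = 10409)
sqrt(I + q(148)) - (-54 + 68)*42 = sqrt(10409 + 148) - (-54 + 68)*42 = sqrt(10557) - 14*42 = 3*sqrt(1173) - 1*588 = 3*sqrt(1173) - 588 = -588 + 3*sqrt(1173)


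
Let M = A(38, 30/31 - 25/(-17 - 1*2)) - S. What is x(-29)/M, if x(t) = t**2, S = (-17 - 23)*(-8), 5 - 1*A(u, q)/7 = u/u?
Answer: -841/292 ≈ -2.8801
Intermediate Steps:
A(u, q) = 28 (A(u, q) = 35 - 7*u/u = 35 - 7*1 = 35 - 7 = 28)
S = 320 (S = -40*(-8) = 320)
M = -292 (M = 28 - 1*320 = 28 - 320 = -292)
x(-29)/M = (-29)**2/(-292) = 841*(-1/292) = -841/292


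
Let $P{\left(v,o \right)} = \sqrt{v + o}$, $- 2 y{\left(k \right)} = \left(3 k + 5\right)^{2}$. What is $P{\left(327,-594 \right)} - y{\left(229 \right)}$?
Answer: $239432 + i \sqrt{267} \approx 2.3943 \cdot 10^{5} + 16.34 i$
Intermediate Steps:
$y{\left(k \right)} = - \frac{\left(5 + 3 k\right)^{2}}{2}$ ($y{\left(k \right)} = - \frac{\left(3 k + 5\right)^{2}}{2} = - \frac{\left(5 + 3 k\right)^{2}}{2}$)
$P{\left(v,o \right)} = \sqrt{o + v}$
$P{\left(327,-594 \right)} - y{\left(229 \right)} = \sqrt{-594 + 327} - - \frac{\left(5 + 3 \cdot 229\right)^{2}}{2} = \sqrt{-267} - - \frac{\left(5 + 687\right)^{2}}{2} = i \sqrt{267} - - \frac{692^{2}}{2} = i \sqrt{267} - \left(- \frac{1}{2}\right) 478864 = i \sqrt{267} - -239432 = i \sqrt{267} + 239432 = 239432 + i \sqrt{267}$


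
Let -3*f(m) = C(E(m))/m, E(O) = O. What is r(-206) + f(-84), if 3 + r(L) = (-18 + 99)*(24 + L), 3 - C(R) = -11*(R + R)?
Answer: -413065/28 ≈ -14752.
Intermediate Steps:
C(R) = 3 + 22*R (C(R) = 3 - (-11)*(R + R) = 3 - (-11)*2*R = 3 - (-22)*R = 3 + 22*R)
f(m) = -(3 + 22*m)/(3*m)
r(L) = 1941 + 81*L (r(L) = -3 + (-18 + 99)*(24 + L) = -3 + 81*(24 + L) = -3 + (1944 + 81*L) = 1941 + 81*L)
r(-206) + f(-84) = (1941 + 81*(-206)) + (-22/3 - 1/(-84)) = (1941 - 16686) + (-22/3 - 1*(-1/84)) = -14745 + (-22/3 + 1/84) = -14745 - 205/28 = -413065/28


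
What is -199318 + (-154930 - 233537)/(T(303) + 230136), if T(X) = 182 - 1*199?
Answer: -45867247309/230119 ≈ -1.9932e+5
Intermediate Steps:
T(X) = -17 (T(X) = 182 - 199 = -17)
-199318 + (-154930 - 233537)/(T(303) + 230136) = -199318 + (-154930 - 233537)/(-17 + 230136) = -199318 - 388467/230119 = -45867247309/230119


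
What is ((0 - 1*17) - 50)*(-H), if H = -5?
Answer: -335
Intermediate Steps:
((0 - 1*17) - 50)*(-H) = ((0 - 1*17) - 50)*(-1*(-5)) = ((0 - 17) - 50)*5 = (-17 - 50)*5 = -67*5 = -335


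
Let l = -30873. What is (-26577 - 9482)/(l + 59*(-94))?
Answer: 36059/36419 ≈ 0.99012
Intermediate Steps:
(-26577 - 9482)/(l + 59*(-94)) = (-26577 - 9482)/(-30873 + 59*(-94)) = -36059/(-30873 - 5546) = -36059/(-36419) = -36059*(-1/36419) = 36059/36419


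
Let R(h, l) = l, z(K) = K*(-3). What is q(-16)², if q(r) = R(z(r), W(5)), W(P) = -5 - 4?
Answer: 81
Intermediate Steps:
z(K) = -3*K
W(P) = -9
q(r) = -9
q(-16)² = (-9)² = 81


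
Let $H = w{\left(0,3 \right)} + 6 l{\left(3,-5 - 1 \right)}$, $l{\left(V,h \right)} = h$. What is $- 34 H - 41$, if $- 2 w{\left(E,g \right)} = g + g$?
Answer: $1285$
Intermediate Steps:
$w{\left(E,g \right)} = - g$ ($w{\left(E,g \right)} = - \frac{g + g}{2} = - \frac{2 g}{2} = - g$)
$H = -39$ ($H = \left(-1\right) 3 + 6 \left(-5 - 1\right) = -3 + 6 \left(-5 - 1\right) = -3 + 6 \left(-6\right) = -3 - 36 = -39$)
$- 34 H - 41 = \left(-34\right) \left(-39\right) - 41 = 1326 - 41 = 1285$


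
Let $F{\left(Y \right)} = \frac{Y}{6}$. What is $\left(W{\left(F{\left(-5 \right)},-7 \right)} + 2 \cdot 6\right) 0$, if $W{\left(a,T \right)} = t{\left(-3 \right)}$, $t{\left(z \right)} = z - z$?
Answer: $0$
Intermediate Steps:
$F{\left(Y \right)} = \frac{Y}{6}$ ($F{\left(Y \right)} = Y \frac{1}{6} = \frac{Y}{6}$)
$t{\left(z \right)} = 0$
$W{\left(a,T \right)} = 0$
$\left(W{\left(F{\left(-5 \right)},-7 \right)} + 2 \cdot 6\right) 0 = \left(0 + 2 \cdot 6\right) 0 = \left(0 + 12\right) 0 = 12 \cdot 0 = 0$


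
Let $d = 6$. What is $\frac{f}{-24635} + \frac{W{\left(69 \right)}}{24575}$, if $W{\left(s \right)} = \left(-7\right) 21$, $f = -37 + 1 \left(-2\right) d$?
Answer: $- \frac{483434}{121081025} \approx -0.0039926$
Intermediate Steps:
$f = -49$ ($f = -37 + 1 \left(-2\right) 6 = -37 - 12 = -49$)
$W{\left(s \right)} = -147$
$\frac{f}{-24635} + \frac{W{\left(69 \right)}}{24575} = - \frac{49}{-24635} - \frac{147}{24575} = \left(-49\right) \left(- \frac{1}{24635}\right) - \frac{147}{24575} = \frac{49}{24635} - \frac{147}{24575} = - \frac{483434}{121081025}$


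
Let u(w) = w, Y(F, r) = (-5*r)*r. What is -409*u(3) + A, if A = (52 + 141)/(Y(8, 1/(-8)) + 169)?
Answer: -13252745/10811 ≈ -1225.9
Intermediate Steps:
Y(F, r) = -5*r²
A = 12352/10811 (A = (52 + 141)/(-5*(1/(-8))² + 169) = 193/(-5*(1*(-⅛))² + 169) = 193/(-5*(-⅛)² + 169) = 193/(-5*1/64 + 169) = 193/(-5/64 + 169) = 193/(10811/64) = 193*(64/10811) = 12352/10811 ≈ 1.1425)
-409*u(3) + A = -409*3 + 12352/10811 = -1227 + 12352/10811 = -13252745/10811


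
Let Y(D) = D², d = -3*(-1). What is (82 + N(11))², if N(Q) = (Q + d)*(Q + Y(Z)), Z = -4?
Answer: 211600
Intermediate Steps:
d = 3
N(Q) = (3 + Q)*(16 + Q) (N(Q) = (Q + 3)*(Q + (-4)²) = (3 + Q)*(Q + 16) = (3 + Q)*(16 + Q))
(82 + N(11))² = (82 + (48 + 11² + 19*11))² = (82 + (48 + 121 + 209))² = (82 + 378)² = 460² = 211600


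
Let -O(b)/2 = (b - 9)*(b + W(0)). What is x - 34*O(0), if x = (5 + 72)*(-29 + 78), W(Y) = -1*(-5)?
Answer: 713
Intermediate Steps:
W(Y) = 5
O(b) = -2*(-9 + b)*(5 + b) (O(b) = -2*(b - 9)*(b + 5) = -2*(-9 + b)*(5 + b))
x = 3773 (x = 77*49 = 3773)
x - 34*O(0) = 3773 - 34*(90 - 2*0² + 8*0) = 3773 - 34*(90 - 2*0 + 0) = 3773 - 34*(90 + 0 + 0) = 3773 - 34*90 = 3773 - 3060 = 713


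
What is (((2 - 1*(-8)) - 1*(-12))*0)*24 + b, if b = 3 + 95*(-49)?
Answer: -4652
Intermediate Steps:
b = -4652 (b = 3 - 4655 = -4652)
(((2 - 1*(-8)) - 1*(-12))*0)*24 + b = (((2 - 1*(-8)) - 1*(-12))*0)*24 - 4652 = (((2 + 8) + 12)*0)*24 - 4652 = ((10 + 12)*0)*24 - 4652 = (22*0)*24 - 4652 = 0*24 - 4652 = 0 - 4652 = -4652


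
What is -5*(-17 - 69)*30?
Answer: 12900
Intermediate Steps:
-5*(-17 - 69)*30 = -(-430)*30 = -5*(-2580) = 12900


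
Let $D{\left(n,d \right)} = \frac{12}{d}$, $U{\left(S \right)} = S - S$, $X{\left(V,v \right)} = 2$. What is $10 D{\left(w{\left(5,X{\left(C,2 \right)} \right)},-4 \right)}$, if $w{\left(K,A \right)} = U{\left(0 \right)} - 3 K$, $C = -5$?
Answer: $-30$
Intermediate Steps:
$U{\left(S \right)} = 0$
$w{\left(K,A \right)} = - 3 K$ ($w{\left(K,A \right)} = 0 - 3 K = - 3 K$)
$10 D{\left(w{\left(5,X{\left(C,2 \right)} \right)},-4 \right)} = 10 \frac{12}{-4} = 10 \cdot 12 \left(- \frac{1}{4}\right) = 10 \left(-3\right) = -30$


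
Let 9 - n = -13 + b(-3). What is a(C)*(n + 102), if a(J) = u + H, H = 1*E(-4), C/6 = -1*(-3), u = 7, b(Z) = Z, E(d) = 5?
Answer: 1524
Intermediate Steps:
C = 18 (C = 6*(-1*(-3)) = 6*3 = 18)
H = 5 (H = 1*5 = 5)
a(J) = 12 (a(J) = 7 + 5 = 12)
n = 25 (n = 9 - (-13 - 3) = 9 - 1*(-16) = 9 + 16 = 25)
a(C)*(n + 102) = 12*(25 + 102) = 12*127 = 1524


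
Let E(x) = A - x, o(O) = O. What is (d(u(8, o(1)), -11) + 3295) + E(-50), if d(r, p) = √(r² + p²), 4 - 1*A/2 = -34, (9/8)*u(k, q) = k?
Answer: 3421 + √13897/9 ≈ 3434.1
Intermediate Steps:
u(k, q) = 8*k/9
A = 76 (A = 8 - 2*(-34) = 8 + 68 = 76)
d(r, p) = √(p² + r²)
E(x) = 76 - x
(d(u(8, o(1)), -11) + 3295) + E(-50) = (√((-11)² + ((8/9)*8)²) + 3295) + (76 - 1*(-50)) = (√(121 + (64/9)²) + 3295) + (76 + 50) = (√(121 + 4096/81) + 3295) + 126 = (√(13897/81) + 3295) + 126 = (√13897/9 + 3295) + 126 = (3295 + √13897/9) + 126 = 3421 + √13897/9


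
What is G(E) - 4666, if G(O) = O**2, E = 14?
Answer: -4470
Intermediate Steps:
G(E) - 4666 = 14**2 - 4666 = 196 - 4666 = -4470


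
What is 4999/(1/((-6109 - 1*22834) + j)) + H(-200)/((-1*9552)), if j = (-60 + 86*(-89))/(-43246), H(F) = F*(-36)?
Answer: -88939563112526/614711 ≈ -1.4469e+8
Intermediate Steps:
H(F) = -36*F
j = 551/3089 (j = (-60 - 7654)*(-1/43246) = -7714*(-1/43246) = 551/3089 ≈ 0.17837)
4999/(1/((-6109 - 1*22834) + j)) + H(-200)/((-1*9552)) = 4999/(1/((-6109 - 1*22834) + 551/3089)) + (-36*(-200))/((-1*9552)) = 4999/(1/((-6109 - 22834) + 551/3089)) + 7200/(-9552) = 4999/(1/(-28943 + 551/3089)) + 7200*(-1/9552) = 4999/(1/(-89404376/3089)) - 150/199 = 4999/(-3089/89404376) - 150/199 = 4999*(-89404376/3089) - 150/199 = -446932475624/3089 - 150/199 = -88939563112526/614711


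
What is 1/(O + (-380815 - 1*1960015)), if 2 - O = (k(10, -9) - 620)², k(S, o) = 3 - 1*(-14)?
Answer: -1/2704437 ≈ -3.6976e-7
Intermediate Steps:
k(S, o) = 17 (k(S, o) = 3 + 14 = 17)
O = -363607 (O = 2 - (17 - 620)² = 2 - 1*(-603)² = 2 - 1*363609 = 2 - 363609 = -363607)
1/(O + (-380815 - 1*1960015)) = 1/(-363607 + (-380815 - 1*1960015)) = 1/(-363607 + (-380815 - 1960015)) = 1/(-363607 - 2340830) = 1/(-2704437) = -1/2704437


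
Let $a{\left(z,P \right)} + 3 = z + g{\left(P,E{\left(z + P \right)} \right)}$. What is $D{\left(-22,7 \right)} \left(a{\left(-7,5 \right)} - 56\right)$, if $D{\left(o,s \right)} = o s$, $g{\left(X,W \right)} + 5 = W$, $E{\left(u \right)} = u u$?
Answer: $10318$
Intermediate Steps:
$E{\left(u \right)} = u^{2}$
$g{\left(X,W \right)} = -5 + W$
$a{\left(z,P \right)} = -8 + z + \left(P + z\right)^{2}$ ($a{\left(z,P \right)} = -3 + \left(z + \left(-5 + \left(z + P\right)^{2}\right)\right) = -3 + \left(z + \left(-5 + \left(P + z\right)^{2}\right)\right) = -3 + \left(-5 + z + \left(P + z\right)^{2}\right) = -8 + z + \left(P + z\right)^{2}$)
$D{\left(-22,7 \right)} \left(a{\left(-7,5 \right)} - 56\right) = \left(-22\right) 7 \left(\left(-8 - 7 + \left(5 - 7\right)^{2}\right) - 56\right) = - 154 \left(\left(-8 - 7 + \left(-2\right)^{2}\right) - 56\right) = - 154 \left(\left(-8 - 7 + 4\right) - 56\right) = - 154 \left(-11 - 56\right) = \left(-154\right) \left(-67\right) = 10318$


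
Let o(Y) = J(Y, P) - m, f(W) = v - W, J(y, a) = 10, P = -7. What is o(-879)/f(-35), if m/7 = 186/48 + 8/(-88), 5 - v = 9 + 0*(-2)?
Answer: -1451/2728 ≈ -0.53189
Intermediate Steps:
v = -4 (v = 5 - (9 + 0*(-2)) = 5 - (9 + 0) = 5 - 1*9 = 5 - 9 = -4)
f(W) = -4 - W
m = 2331/88 (m = 7*(186/48 + 8/(-88)) = 7*(186*(1/48) + 8*(-1/88)) = 7*(31/8 - 1/11) = 7*(333/88) = 2331/88 ≈ 26.489)
o(Y) = -1451/88 (o(Y) = 10 - 1*2331/88 = 10 - 2331/88 = -1451/88)
o(-879)/f(-35) = -1451/(88*(-4 - 1*(-35))) = -1451/(88*(-4 + 35)) = -1451/88/31 = -1451/88*1/31 = -1451/2728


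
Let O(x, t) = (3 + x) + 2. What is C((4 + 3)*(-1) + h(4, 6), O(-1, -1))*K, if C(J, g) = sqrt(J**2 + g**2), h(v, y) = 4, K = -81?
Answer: -405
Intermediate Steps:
O(x, t) = 5 + x
C((4 + 3)*(-1) + h(4, 6), O(-1, -1))*K = sqrt(((4 + 3)*(-1) + 4)**2 + (5 - 1)**2)*(-81) = sqrt((7*(-1) + 4)**2 + 4**2)*(-81) = sqrt((-7 + 4)**2 + 16)*(-81) = sqrt((-3)**2 + 16)*(-81) = sqrt(9 + 16)*(-81) = sqrt(25)*(-81) = 5*(-81) = -405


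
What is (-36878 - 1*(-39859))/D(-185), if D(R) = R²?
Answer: 2981/34225 ≈ 0.087100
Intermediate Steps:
(-36878 - 1*(-39859))/D(-185) = (-36878 - 1*(-39859))/((-185)²) = (-36878 + 39859)/34225 = 2981*(1/34225) = 2981/34225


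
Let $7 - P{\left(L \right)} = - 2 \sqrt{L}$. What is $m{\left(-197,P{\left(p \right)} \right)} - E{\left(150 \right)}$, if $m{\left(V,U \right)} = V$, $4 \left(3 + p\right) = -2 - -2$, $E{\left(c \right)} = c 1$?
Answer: $-347$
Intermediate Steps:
$E{\left(c \right)} = c$
$p = -3$ ($p = -3 + \frac{-2 - -2}{4} = -3 + \frac{-2 + 2}{4} = -3 + \frac{1}{4} \cdot 0 = -3 + 0 = -3$)
$P{\left(L \right)} = 7 + 2 \sqrt{L}$ ($P{\left(L \right)} = 7 - - 2 \sqrt{L} = 7 + 2 \sqrt{L}$)
$m{\left(-197,P{\left(p \right)} \right)} - E{\left(150 \right)} = -197 - 150 = -347$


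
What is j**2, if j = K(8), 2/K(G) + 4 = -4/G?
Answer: 16/81 ≈ 0.19753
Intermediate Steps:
K(G) = 2/(-4 - 4/G)
j = -4/9 (j = -1*8/(2 + 2*8) = -1*8/(2 + 16) = -1*8/18 = -1*8*1/18 = -4/9 ≈ -0.44444)
j**2 = (-4/9)**2 = 16/81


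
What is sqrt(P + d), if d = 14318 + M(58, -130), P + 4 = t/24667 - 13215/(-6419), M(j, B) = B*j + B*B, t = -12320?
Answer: sqrt(12113554175620340879)/22619639 ≈ 153.87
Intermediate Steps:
M(j, B) = B**2 + B*j (M(j, B) = B*j + B**2 = B**2 + B*j)
P = -386457567/158337473 (P = -4 + (-12320/24667 - 13215/(-6419)) = -4 + (-12320*1/24667 - 13215*(-1/6419)) = -4 + (-12320/24667 + 13215/6419) = -4 + 246892325/158337473 = -386457567/158337473 ≈ -2.4407)
d = 23678 (d = 14318 - 130*(-130 + 58) = 14318 - 130*(-72) = 14318 + 9360 = 23678)
sqrt(P + d) = sqrt(-386457567/158337473 + 23678) = sqrt(3748728228127/158337473) = sqrt(12113554175620340879)/22619639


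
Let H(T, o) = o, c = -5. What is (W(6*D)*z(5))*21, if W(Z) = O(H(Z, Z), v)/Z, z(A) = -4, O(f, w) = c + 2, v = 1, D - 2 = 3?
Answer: 42/5 ≈ 8.4000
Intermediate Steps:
D = 5 (D = 2 + 3 = 5)
O(f, w) = -3 (O(f, w) = -5 + 2 = -3)
W(Z) = -3/Z
(W(6*D)*z(5))*21 = (-3/(6*5)*(-4))*21 = (-3/30*(-4))*21 = (-3*1/30*(-4))*21 = -1/10*(-4)*21 = (2/5)*21 = 42/5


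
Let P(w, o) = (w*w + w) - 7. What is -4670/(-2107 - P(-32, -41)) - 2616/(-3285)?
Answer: 3904937/1692870 ≈ 2.3067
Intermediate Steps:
P(w, o) = -7 + w + w² (P(w, o) = (w² + w) - 7 = (w + w²) - 7 = -7 + w + w²)
-4670/(-2107 - P(-32, -41)) - 2616/(-3285) = -4670/(-2107 - (-7 - 32 + (-32)²)) - 2616/(-3285) = -4670/(-2107 - (-7 - 32 + 1024)) - 2616*(-1/3285) = -4670/(-2107 - 1*985) + 872/1095 = -4670/(-2107 - 985) + 872/1095 = -4670/(-3092) + 872/1095 = -4670*(-1/3092) + 872/1095 = 2335/1546 + 872/1095 = 3904937/1692870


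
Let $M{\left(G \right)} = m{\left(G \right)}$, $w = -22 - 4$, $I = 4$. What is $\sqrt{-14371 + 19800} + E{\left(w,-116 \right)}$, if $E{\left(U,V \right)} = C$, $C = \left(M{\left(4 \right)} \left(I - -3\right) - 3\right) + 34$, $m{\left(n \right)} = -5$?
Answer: $-4 + \sqrt{5429} \approx 69.682$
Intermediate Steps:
$w = -26$
$M{\left(G \right)} = -5$
$C = -4$ ($C = \left(- 5 \left(4 - -3\right) - 3\right) + 34 = \left(- 5 \left(4 + 3\right) - 3\right) + 34 = \left(\left(-5\right) 7 - 3\right) + 34 = \left(-35 - 3\right) + 34 = -38 + 34 = -4$)
$E{\left(U,V \right)} = -4$
$\sqrt{-14371 + 19800} + E{\left(w,-116 \right)} = \sqrt{-14371 + 19800} - 4 = \sqrt{5429} - 4 = -4 + \sqrt{5429}$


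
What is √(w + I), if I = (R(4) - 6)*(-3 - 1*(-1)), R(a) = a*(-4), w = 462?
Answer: √506 ≈ 22.494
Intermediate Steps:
R(a) = -4*a
I = 44 (I = (-4*4 - 6)*(-3 - 1*(-1)) = (-16 - 6)*(-3 + 1) = -22*(-2) = 44)
√(w + I) = √(462 + 44) = √506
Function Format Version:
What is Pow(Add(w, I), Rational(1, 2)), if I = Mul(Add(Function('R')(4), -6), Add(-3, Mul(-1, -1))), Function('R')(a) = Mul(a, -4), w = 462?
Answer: Pow(506, Rational(1, 2)) ≈ 22.494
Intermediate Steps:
Function('R')(a) = Mul(-4, a)
I = 44 (I = Mul(Add(Mul(-4, 4), -6), Add(-3, Mul(-1, -1))) = Mul(Add(-16, -6), Add(-3, 1)) = Mul(-22, -2) = 44)
Pow(Add(w, I), Rational(1, 2)) = Pow(Add(462, 44), Rational(1, 2)) = Pow(506, Rational(1, 2))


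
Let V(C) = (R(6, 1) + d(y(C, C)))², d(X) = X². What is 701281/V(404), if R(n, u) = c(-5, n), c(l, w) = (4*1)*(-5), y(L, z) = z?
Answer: 701281/26632934416 ≈ 2.6331e-5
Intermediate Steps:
c(l, w) = -20 (c(l, w) = 4*(-5) = -20)
R(n, u) = -20
V(C) = (-20 + C²)²
701281/V(404) = 701281/((-20 + 404²)²) = 701281/((-20 + 163216)²) = 701281/(163196²) = 701281/26632934416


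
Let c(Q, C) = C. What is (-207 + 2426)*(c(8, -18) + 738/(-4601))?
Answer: -185410764/4601 ≈ -40298.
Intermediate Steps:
(-207 + 2426)*(c(8, -18) + 738/(-4601)) = (-207 + 2426)*(-18 + 738/(-4601)) = 2219*(-18 + 738*(-1/4601)) = 2219*(-18 - 738/4601) = 2219*(-83556/4601) = -185410764/4601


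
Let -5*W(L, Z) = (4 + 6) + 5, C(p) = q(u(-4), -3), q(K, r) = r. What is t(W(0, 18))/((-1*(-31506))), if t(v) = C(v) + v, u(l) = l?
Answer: -1/5251 ≈ -0.00019044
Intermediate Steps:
C(p) = -3
W(L, Z) = -3 (W(L, Z) = -((4 + 6) + 5)/5 = -(10 + 5)/5 = -⅕*15 = -3)
t(v) = -3 + v
t(W(0, 18))/((-1*(-31506))) = (-3 - 3)/((-1*(-31506))) = -6/31506 = -6*1/31506 = -1/5251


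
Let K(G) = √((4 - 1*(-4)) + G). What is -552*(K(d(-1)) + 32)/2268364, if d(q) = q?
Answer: -4416/567091 - 138*√7/567091 ≈ -0.0084309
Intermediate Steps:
K(G) = √(8 + G) (K(G) = √((4 + 4) + G) = √(8 + G))
-552*(K(d(-1)) + 32)/2268364 = -552*(√(8 - 1) + 32)/2268364 = -552*(√7 + 32)*(1/2268364) = -552*(32 + √7)*(1/2268364) = (-17664 - 552*√7)*(1/2268364) = -4416/567091 - 138*√7/567091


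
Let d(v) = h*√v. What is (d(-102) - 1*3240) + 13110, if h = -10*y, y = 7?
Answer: 9870 - 70*I*√102 ≈ 9870.0 - 706.97*I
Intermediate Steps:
h = -70 (h = -10*7 = -70)
d(v) = -70*√v
(d(-102) - 1*3240) + 13110 = (-70*I*√102 - 1*3240) + 13110 = (-70*I*√102 - 3240) + 13110 = (-3240 - 70*I*√102) + 13110 = 9870 - 70*I*√102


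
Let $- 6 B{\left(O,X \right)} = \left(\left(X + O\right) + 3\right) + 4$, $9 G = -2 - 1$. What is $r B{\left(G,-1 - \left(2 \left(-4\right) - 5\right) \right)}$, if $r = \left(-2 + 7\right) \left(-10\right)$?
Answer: $\frac{1400}{9} \approx 155.56$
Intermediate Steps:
$r = -50$ ($r = 5 \left(-10\right) = -50$)
$G = - \frac{1}{3}$ ($G = \frac{-2 - 1}{9} = \frac{1}{9} \left(-3\right) = - \frac{1}{3} \approx -0.33333$)
$B{\left(O,X \right)} = - \frac{7}{6} - \frac{O}{6} - \frac{X}{6}$ ($B{\left(O,X \right)} = - \frac{\left(\left(X + O\right) + 3\right) + 4}{6} = - \frac{\left(\left(O + X\right) + 3\right) + 4}{6} = - \frac{\left(3 + O + X\right) + 4}{6} = - \frac{7 + O + X}{6} = - \frac{7}{6} - \frac{O}{6} - \frac{X}{6}$)
$r B{\left(G,-1 - \left(2 \left(-4\right) - 5\right) \right)} = - 50 \left(- \frac{7}{6} - - \frac{1}{18} - \frac{-1 - \left(2 \left(-4\right) - 5\right)}{6}\right) = - 50 \left(- \frac{7}{6} + \frac{1}{18} - \frac{-1 - \left(-8 - 5\right)}{6}\right) = - 50 \left(- \frac{7}{6} + \frac{1}{18} - \frac{-1 - -13}{6}\right) = - 50 \left(- \frac{7}{6} + \frac{1}{18} - \frac{-1 + 13}{6}\right) = - 50 \left(- \frac{7}{6} + \frac{1}{18} - 2\right) = \left(-50\right) \left(- \frac{28}{9}\right) = \frac{1400}{9}$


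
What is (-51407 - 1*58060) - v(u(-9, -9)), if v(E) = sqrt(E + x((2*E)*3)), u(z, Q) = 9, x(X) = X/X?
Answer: -109467 - sqrt(10) ≈ -1.0947e+5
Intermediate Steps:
x(X) = 1
v(E) = sqrt(1 + E) (v(E) = sqrt(E + 1) = sqrt(1 + E))
(-51407 - 1*58060) - v(u(-9, -9)) = (-51407 - 1*58060) - sqrt(1 + 9) = (-51407 - 58060) - sqrt(10) = -109467 - sqrt(10)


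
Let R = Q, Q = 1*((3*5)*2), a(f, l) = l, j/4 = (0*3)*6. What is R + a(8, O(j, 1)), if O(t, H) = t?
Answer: 30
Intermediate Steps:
j = 0 (j = 4*((0*3)*6) = 4*(0*6) = 4*0 = 0)
Q = 30 (Q = 1*(15*2) = 1*30 = 30)
R = 30
R + a(8, O(j, 1)) = 30 + 0 = 30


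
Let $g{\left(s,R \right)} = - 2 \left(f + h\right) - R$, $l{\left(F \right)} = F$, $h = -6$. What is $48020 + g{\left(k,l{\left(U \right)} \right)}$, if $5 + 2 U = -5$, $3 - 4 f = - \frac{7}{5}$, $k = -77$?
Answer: $\frac{240174}{5} \approx 48035.0$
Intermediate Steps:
$f = \frac{11}{10}$ ($f = \frac{3}{4} - \frac{\left(-7\right) \frac{1}{5}}{4} = \frac{3}{4} - - \frac{7}{20} = \frac{3}{4} + \frac{7}{20} = \frac{11}{10} \approx 1.1$)
$U = -5$ ($U = - \frac{5}{2} + \frac{1}{2} \left(-5\right) = - \frac{5}{2} - \frac{5}{2} = -5$)
$g{\left(s,R \right)} = \frac{49}{5} - R$ ($g{\left(s,R \right)} = - 2 \left(\frac{11}{10} - 6\right) - R = \left(-2\right) \left(- \frac{49}{10}\right) - R = \frac{49}{5} - R$)
$48020 + g{\left(k,l{\left(U \right)} \right)} = 48020 + \left(\frac{49}{5} - -5\right) = 48020 + \left(\frac{49}{5} + 5\right) = 48020 + \frac{74}{5} = \frac{240174}{5}$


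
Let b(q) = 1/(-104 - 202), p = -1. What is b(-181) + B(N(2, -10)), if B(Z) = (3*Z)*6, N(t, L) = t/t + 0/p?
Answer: 5507/306 ≈ 17.997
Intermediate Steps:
N(t, L) = 1 (N(t, L) = t/t + 0/(-1) = 1 + 0*(-1) = 1 + 0 = 1)
b(q) = -1/306 (b(q) = 1/(-306) = -1/306)
B(Z) = 18*Z
b(-181) + B(N(2, -10)) = -1/306 + 18*1 = -1/306 + 18 = 5507/306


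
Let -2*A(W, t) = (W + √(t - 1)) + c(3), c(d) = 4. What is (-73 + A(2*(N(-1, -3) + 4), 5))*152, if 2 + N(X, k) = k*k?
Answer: -13224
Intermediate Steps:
N(X, k) = -2 + k² (N(X, k) = -2 + k*k = -2 + k²)
A(W, t) = -2 - W/2 - √(-1 + t)/2 (A(W, t) = -((W + √(t - 1)) + 4)/2 = -((W + √(-1 + t)) + 4)/2 = -(4 + W + √(-1 + t))/2 = -2 - W/2 - √(-1 + t)/2)
(-73 + A(2*(N(-1, -3) + 4), 5))*152 = (-73 + (-2 - ((-2 + (-3)²) + 4) - √(-1 + 5)/2))*152 = (-73 + (-2 - ((-2 + 9) + 4) - √4/2))*152 = (-73 + (-2 - (7 + 4) - ½*2))*152 = (-73 + (-2 - 11 - 1))*152 = (-73 - 14)*152 = -87*152 = -13224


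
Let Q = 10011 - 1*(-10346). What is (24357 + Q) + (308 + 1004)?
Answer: 46026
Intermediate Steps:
Q = 20357 (Q = 10011 + 10346 = 20357)
(24357 + Q) + (308 + 1004) = (24357 + 20357) + (308 + 1004) = 44714 + 1312 = 46026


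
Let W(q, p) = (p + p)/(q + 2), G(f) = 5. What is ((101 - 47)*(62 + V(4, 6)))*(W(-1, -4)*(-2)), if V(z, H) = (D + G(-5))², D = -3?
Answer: 57024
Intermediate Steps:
W(q, p) = 2*p/(2 + q) (W(q, p) = (2*p)/(2 + q) = 2*p/(2 + q))
V(z, H) = 4 (V(z, H) = (-3 + 5)² = 2² = 4)
((101 - 47)*(62 + V(4, 6)))*(W(-1, -4)*(-2)) = ((101 - 47)*(62 + 4))*((2*(-4)/(2 - 1))*(-2)) = (54*66)*((2*(-4)/1)*(-2)) = 3564*((2*(-4)*1)*(-2)) = 3564*(-8*(-2)) = 3564*16 = 57024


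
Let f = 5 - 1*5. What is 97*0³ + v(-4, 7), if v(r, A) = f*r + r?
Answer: -4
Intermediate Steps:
f = 0 (f = 5 - 5 = 0)
v(r, A) = r (v(r, A) = 0*r + r = 0 + r = r)
97*0³ + v(-4, 7) = 97*0³ - 4 = 97*0 - 4 = 0 - 4 = -4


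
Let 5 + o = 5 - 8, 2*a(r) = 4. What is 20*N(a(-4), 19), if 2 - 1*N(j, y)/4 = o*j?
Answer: 1440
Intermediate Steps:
a(r) = 2 (a(r) = (1/2)*4 = 2)
o = -8 (o = -5 + (5 - 8) = -5 - 3 = -8)
N(j, y) = 8 + 32*j (N(j, y) = 8 - (-32)*j = 8 + 32*j)
20*N(a(-4), 19) = 20*(8 + 32*2) = 20*(8 + 64) = 20*72 = 1440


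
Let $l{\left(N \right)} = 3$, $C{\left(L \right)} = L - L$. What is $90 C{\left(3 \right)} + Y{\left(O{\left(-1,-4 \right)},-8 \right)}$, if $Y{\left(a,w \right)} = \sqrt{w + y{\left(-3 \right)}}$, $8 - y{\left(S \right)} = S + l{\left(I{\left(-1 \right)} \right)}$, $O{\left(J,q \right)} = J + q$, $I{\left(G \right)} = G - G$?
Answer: $0$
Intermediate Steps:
$I{\left(G \right)} = 0$
$C{\left(L \right)} = 0$
$y{\left(S \right)} = 5 - S$ ($y{\left(S \right)} = 8 - \left(S + 3\right) = 8 - \left(3 + S\right) = 5 - S$)
$Y{\left(a,w \right)} = \sqrt{8 + w}$ ($Y{\left(a,w \right)} = \sqrt{w + \left(5 - -3\right)} = \sqrt{w + \left(5 + 3\right)} = \sqrt{w + 8} = \sqrt{8 + w}$)
$90 C{\left(3 \right)} + Y{\left(O{\left(-1,-4 \right)},-8 \right)} = 90 \cdot 0 + \sqrt{8 - 8} = 0 + \sqrt{0} = 0 + 0 = 0$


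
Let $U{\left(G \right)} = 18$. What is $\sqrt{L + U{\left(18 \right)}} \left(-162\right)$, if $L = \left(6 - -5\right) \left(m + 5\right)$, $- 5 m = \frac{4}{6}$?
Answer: $- \frac{54 \sqrt{16095}}{5} \approx -1370.2$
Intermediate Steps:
$m = - \frac{2}{15}$ ($m = - \frac{4 \cdot \frac{1}{6}}{5} = \left(- \frac{1}{5}\right) \frac{2}{3} = - \frac{2}{15} \approx -0.13333$)
$L = \frac{803}{15}$ ($L = \left(6 - -5\right) \left(- \frac{2}{15} + 5\right) = \left(6 + 5\right) \frac{73}{15} = 11 \cdot \frac{73}{15} = \frac{803}{15} \approx 53.533$)
$\sqrt{L + U{\left(18 \right)}} \left(-162\right) = \sqrt{\frac{803}{15} + 18} \left(-162\right) = \sqrt{\frac{1073}{15}} \left(-162\right) = \frac{\sqrt{16095}}{15} \left(-162\right) = - \frac{54 \sqrt{16095}}{5}$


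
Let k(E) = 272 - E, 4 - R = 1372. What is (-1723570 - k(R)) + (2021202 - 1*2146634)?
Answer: -1850642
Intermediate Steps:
R = -1368 (R = 4 - 1*1372 = 4 - 1372 = -1368)
(-1723570 - k(R)) + (2021202 - 1*2146634) = (-1723570 - (272 - 1*(-1368))) + (2021202 - 1*2146634) = (-1723570 - (272 + 1368)) + (2021202 - 2146634) = (-1723570 - 1*1640) - 125432 = (-1723570 - 1640) - 125432 = -1725210 - 125432 = -1850642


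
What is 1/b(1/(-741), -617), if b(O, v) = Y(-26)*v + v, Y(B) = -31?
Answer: 1/18510 ≈ 5.4025e-5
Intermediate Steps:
b(O, v) = -30*v (b(O, v) = -31*v + v = -30*v)
1/b(1/(-741), -617) = 1/(-30*(-617)) = 1/18510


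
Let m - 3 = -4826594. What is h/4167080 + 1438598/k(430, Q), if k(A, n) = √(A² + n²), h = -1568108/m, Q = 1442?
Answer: 20633/264641984530 + 719299*√566066/566066 ≈ 956.04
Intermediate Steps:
m = -4826591 (m = 3 - 4826594 = -4826591)
h = 1568108/4826591 (h = -1568108/(-4826591) = -1568108*(-1/4826591) = 1568108/4826591 ≈ 0.32489)
h/4167080 + 1438598/k(430, Q) = (1568108/4826591)/4167080 + 1438598/(√(430² + 1442²)) = (1568108/4826591)*(1/4167080) + 1438598/(√(184900 + 2079364)) = 20633/264641984530 + 1438598/(√2264264) = 20633/264641984530 + 1438598/((2*√566066)) = 20633/264641984530 + 1438598*(√566066/1132132) = 20633/264641984530 + 719299*√566066/566066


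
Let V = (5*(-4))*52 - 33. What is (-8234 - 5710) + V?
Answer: -15017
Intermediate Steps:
V = -1073 (V = -20*52 - 33 = -1040 - 33 = -1073)
(-8234 - 5710) + V = (-8234 - 5710) - 1073 = -13944 - 1073 = -15017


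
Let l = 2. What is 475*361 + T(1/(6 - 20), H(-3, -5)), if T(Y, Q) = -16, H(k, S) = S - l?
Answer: 171459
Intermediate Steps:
H(k, S) = -2 + S (H(k, S) = S - 1*2 = S - 2 = -2 + S)
475*361 + T(1/(6 - 20), H(-3, -5)) = 475*361 - 16 = 171475 - 16 = 171459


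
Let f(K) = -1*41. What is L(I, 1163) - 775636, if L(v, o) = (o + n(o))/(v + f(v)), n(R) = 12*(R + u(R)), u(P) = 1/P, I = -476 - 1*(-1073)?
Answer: -501530371999/646628 ≈ -7.7561e+5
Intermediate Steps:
f(K) = -41
I = 597 (I = -476 + 1073 = 597)
n(R) = 12*R + 12/R (n(R) = 12*(R + 1/R) = 12*R + 12/R)
L(v, o) = (12/o + 13*o)/(-41 + v) (L(v, o) = (o + (12*o + 12/o))/(v - 41) = (12/o + 13*o)/(-41 + v))
L(I, 1163) - 775636 = (12 + 13*1163**2)/(1163*(-41 + 597)) - 775636 = (1/1163)*(12 + 13*1352569)/556 - 775636 = (1/1163)*(1/556)*(12 + 17583397) - 775636 = (1/1163)*(1/556)*17583409 - 775636 = 17583409/646628 - 775636 = -501530371999/646628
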